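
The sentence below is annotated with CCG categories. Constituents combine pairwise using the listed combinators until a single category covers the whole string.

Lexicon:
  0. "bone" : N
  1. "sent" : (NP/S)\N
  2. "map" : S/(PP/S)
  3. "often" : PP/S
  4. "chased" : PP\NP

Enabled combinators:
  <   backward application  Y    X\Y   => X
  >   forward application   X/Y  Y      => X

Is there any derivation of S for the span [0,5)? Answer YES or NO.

NO

N (NP/S)\N S/(PP/S) PP/S PP\NP
CKY chart[0,5] = {PP}; S ∉ chart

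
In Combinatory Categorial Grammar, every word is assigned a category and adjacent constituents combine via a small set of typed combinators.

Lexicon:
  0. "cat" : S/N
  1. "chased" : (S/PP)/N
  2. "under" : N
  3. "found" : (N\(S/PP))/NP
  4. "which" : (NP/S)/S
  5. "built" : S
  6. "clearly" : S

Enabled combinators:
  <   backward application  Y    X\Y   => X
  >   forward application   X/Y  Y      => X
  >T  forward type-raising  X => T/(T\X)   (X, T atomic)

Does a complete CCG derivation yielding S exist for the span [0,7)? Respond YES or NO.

YES

[0,7] S   >
  [0,1] "cat" : S/N
  [1,7] N   <
    [1,3] S/PP   >
      [1,2] "chased" : (S/PP)/N
      [2,3] "under" : N
    [3,7] N\(S/PP)   >
      [3,4] "found" : (N\(S/PP))/NP
      [4,7] NP   >
        [4,6] NP/S   >
          [4,5] "which" : (NP/S)/S
          [5,6] "built" : S
        [6,7] "clearly" : S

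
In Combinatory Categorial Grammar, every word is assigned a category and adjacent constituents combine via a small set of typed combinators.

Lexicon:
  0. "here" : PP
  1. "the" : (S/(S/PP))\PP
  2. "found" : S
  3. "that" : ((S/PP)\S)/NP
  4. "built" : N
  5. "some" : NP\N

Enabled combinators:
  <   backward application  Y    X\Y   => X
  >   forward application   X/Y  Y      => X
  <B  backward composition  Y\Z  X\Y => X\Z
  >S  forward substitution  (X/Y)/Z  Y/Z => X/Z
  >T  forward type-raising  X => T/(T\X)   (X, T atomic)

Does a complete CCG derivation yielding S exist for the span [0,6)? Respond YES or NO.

YES

[0,6] S   >
  [0,2] S/(S/PP)   <
    [0,1] "here" : PP
    [1,2] "the" : (S/(S/PP))\PP
  [2,6] S/PP   <
    [2,3] "found" : S
    [3,6] (S/PP)\S   >
      [3,4] "that" : ((S/PP)\S)/NP
      [4,6] NP   <
        [4,5] "built" : N
        [5,6] "some" : NP\N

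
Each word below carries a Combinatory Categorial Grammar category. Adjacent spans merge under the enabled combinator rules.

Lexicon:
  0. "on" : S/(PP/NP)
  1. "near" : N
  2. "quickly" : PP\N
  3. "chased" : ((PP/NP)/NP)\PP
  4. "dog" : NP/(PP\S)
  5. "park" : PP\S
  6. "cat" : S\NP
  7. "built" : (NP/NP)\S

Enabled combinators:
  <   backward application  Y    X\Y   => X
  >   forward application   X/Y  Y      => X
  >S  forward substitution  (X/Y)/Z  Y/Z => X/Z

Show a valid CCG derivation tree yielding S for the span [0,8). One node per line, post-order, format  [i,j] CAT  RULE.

[0,8] S   >
  [0,1] "on" : S/(PP/NP)
  [1,8] PP/NP   >S
    [1,4] (PP/NP)/NP   <
      [1,3] PP   <
        [1,2] "near" : N
        [2,3] "quickly" : PP\N
      [3,4] "chased" : ((PP/NP)/NP)\PP
    [4,8] NP/NP   <
      [4,7] S   <
        [4,6] NP   >
          [4,5] "dog" : NP/(PP\S)
          [5,6] "park" : PP\S
        [6,7] "cat" : S\NP
      [7,8] "built" : (NP/NP)\S

[0,1] S/(PP/NP)  lex  "on"
[1,2] N  lex  "near"
[2,3] PP\N  lex  "quickly"
[1,3] PP  <  k=2
[3,4] ((PP/NP)/NP)\PP  lex  "chased"
[1,4] (PP/NP)/NP  <  k=3
[4,5] NP/(PP\S)  lex  "dog"
[5,6] PP\S  lex  "park"
[4,6] NP  >  k=5
[6,7] S\NP  lex  "cat"
[4,7] S  <  k=6
[7,8] (NP/NP)\S  lex  "built"
[4,8] NP/NP  <  k=7
[1,8] PP/NP  >S  k=4
[0,8] S  >  k=1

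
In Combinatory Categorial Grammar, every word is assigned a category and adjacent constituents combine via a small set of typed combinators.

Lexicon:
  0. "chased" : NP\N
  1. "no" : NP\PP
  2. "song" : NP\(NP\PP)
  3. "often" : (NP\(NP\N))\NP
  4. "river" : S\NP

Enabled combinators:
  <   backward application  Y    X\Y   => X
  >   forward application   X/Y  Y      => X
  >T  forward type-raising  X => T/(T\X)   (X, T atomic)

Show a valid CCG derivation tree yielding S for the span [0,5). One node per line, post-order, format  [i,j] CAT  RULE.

[0,1] NP\N  lex  "chased"
[1,2] NP\PP  lex  "no"
[2,3] NP\(NP\PP)  lex  "song"
[1,3] NP  <  k=2
[3,4] (NP\(NP\N))\NP  lex  "often"
[1,4] NP\(NP\N)  <  k=3
[0,4] NP  <  k=1
[4,5] S\NP  lex  "river"
[0,5] S  <  k=4

[0,5] S   <
  [0,4] NP   <
    [0,1] "chased" : NP\N
    [1,4] NP\(NP\N)   <
      [1,3] NP   <
        [1,2] "no" : NP\PP
        [2,3] "song" : NP\(NP\PP)
      [3,4] "often" : (NP\(NP\N))\NP
  [4,5] "river" : S\NP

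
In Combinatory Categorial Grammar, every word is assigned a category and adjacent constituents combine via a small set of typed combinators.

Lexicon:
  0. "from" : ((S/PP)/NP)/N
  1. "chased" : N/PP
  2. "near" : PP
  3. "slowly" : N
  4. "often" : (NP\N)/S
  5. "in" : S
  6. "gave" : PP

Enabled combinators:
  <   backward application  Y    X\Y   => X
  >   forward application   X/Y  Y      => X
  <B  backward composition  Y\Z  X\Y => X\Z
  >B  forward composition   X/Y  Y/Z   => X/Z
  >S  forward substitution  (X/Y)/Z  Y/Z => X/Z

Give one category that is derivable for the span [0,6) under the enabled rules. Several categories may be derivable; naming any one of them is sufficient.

[0,7] S   >
  [0,6] S/PP   >
    [0,3] (S/PP)/NP   >
      [0,1] "from" : ((S/PP)/NP)/N
      [1,3] N   >
        [1,2] "chased" : N/PP
        [2,3] "near" : PP
    [3,6] NP   <
      [3,4] "slowly" : N
      [4,6] NP\N   >
        [4,5] "often" : (NP\N)/S
        [5,6] "in" : S
  [6,7] "gave" : PP

S/PP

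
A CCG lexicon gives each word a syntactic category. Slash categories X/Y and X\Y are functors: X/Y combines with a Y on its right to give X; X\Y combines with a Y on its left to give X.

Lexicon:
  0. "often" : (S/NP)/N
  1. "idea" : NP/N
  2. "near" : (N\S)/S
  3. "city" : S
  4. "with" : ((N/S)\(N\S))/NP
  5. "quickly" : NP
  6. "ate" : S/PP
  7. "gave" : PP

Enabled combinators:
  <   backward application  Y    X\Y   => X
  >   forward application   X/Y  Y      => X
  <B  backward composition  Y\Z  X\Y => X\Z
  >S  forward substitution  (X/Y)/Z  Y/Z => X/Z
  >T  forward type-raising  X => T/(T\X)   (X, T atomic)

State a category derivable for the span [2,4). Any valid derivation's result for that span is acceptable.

[0,8] S   >
  [0,2] S/N   >S
    [0,1] "often" : (S/NP)/N
    [1,2] "idea" : NP/N
  [2,8] N   >
    [2,6] N/S   <
      [2,4] N\S   >
        [2,3] "near" : (N\S)/S
        [3,4] "city" : S
      [4,6] (N/S)\(N\S)   >
        [4,5] "with" : ((N/S)\(N\S))/NP
        [5,6] "quickly" : NP
    [6,8] S   >
      [6,7] "ate" : S/PP
      [7,8] "gave" : PP

N\S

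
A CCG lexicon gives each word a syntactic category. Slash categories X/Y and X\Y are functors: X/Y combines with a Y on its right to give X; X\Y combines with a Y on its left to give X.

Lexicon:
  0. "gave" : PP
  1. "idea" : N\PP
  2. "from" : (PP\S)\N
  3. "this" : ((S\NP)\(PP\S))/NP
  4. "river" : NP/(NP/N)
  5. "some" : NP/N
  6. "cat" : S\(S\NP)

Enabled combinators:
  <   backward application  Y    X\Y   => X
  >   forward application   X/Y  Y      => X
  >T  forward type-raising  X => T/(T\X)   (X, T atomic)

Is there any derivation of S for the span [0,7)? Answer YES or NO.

YES

[0,7] S   <
  [0,6] S\NP   <
    [0,3] PP\S   <
      [0,2] N   <
        [0,1] "gave" : PP
        [1,2] "idea" : N\PP
      [2,3] "from" : (PP\S)\N
    [3,6] (S\NP)\(PP\S)   >
      [3,4] "this" : ((S\NP)\(PP\S))/NP
      [4,6] NP   >
        [4,5] "river" : NP/(NP/N)
        [5,6] "some" : NP/N
  [6,7] "cat" : S\(S\NP)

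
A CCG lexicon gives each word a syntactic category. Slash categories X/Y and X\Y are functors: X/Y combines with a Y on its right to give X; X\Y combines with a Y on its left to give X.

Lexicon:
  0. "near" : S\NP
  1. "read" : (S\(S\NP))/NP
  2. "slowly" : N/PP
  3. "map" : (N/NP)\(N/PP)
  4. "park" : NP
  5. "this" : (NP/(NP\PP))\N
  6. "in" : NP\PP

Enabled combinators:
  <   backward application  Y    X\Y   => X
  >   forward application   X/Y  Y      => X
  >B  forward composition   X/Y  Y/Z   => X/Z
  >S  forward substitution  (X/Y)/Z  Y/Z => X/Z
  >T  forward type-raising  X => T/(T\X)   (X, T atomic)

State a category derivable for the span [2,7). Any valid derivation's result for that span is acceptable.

[0,7] S   <
  [0,1] "near" : S\NP
  [1,7] S\(S\NP)   >
    [1,2] "read" : (S\(S\NP))/NP
    [2,7] NP   >
      [2,6] NP/(NP\PP)   <
        [2,5] N   >
          [2,4] N/NP   <
            [2,3] "slowly" : N/PP
            [3,4] "map" : (N/NP)\(N/PP)
          [4,5] "park" : NP
        [5,6] "this" : (NP/(NP\PP))\N
      [6,7] "in" : NP\PP

NP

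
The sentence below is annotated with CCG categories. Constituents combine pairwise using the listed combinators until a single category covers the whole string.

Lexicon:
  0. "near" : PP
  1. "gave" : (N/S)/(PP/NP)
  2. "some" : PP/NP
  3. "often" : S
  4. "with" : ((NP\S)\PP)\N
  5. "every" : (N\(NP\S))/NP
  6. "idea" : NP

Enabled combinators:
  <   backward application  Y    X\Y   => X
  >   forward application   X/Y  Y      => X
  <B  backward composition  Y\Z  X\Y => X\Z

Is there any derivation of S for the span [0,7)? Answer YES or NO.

NO

PP (N/S)/(PP/NP) PP/NP S ((NP\S)\PP)\N (N\(NP\S))/NP NP
CKY chart[0,7] = {N}; S ∉ chart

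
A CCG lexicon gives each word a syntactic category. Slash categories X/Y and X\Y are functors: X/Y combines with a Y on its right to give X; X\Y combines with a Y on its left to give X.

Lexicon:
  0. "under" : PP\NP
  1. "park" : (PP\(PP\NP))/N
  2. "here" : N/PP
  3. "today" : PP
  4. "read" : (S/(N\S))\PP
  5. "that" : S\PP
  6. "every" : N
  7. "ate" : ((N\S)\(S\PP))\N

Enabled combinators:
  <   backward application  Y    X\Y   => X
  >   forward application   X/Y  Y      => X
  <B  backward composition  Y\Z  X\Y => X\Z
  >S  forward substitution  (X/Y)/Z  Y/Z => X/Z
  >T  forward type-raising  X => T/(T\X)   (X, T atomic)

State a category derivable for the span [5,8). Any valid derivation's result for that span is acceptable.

[0,8] S   >
  [0,5] S/(N\S)   <
    [0,4] PP   <
      [0,1] "under" : PP\NP
      [1,4] PP\(PP\NP)   >
        [1,2] "park" : (PP\(PP\NP))/N
        [2,4] N   >
          [2,3] "here" : N/PP
          [3,4] "today" : PP
    [4,5] "read" : (S/(N\S))\PP
  [5,8] N\S   <
    [5,6] "that" : S\PP
    [6,8] (N\S)\(S\PP)   <
      [6,7] "every" : N
      [7,8] "ate" : ((N\S)\(S\PP))\N

N\S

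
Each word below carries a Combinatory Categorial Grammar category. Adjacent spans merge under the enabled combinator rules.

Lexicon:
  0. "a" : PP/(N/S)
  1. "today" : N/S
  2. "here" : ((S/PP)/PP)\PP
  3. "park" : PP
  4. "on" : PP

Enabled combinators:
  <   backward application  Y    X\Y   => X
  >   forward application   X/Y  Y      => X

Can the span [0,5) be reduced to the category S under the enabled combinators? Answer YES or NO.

[0,5] S   >
  [0,4] S/PP   >
    [0,3] (S/PP)/PP   <
      [0,2] PP   >
        [0,1] "a" : PP/(N/S)
        [1,2] "today" : N/S
      [2,3] "here" : ((S/PP)/PP)\PP
    [3,4] "park" : PP
  [4,5] "on" : PP

YES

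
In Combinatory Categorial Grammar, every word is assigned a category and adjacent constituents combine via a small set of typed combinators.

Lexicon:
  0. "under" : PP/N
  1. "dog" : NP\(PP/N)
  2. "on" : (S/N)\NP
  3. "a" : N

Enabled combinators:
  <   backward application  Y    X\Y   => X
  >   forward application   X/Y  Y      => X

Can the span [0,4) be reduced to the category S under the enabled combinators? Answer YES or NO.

[0,4] S   >
  [0,3] S/N   <
    [0,2] NP   <
      [0,1] "under" : PP/N
      [1,2] "dog" : NP\(PP/N)
    [2,3] "on" : (S/N)\NP
  [3,4] "a" : N

YES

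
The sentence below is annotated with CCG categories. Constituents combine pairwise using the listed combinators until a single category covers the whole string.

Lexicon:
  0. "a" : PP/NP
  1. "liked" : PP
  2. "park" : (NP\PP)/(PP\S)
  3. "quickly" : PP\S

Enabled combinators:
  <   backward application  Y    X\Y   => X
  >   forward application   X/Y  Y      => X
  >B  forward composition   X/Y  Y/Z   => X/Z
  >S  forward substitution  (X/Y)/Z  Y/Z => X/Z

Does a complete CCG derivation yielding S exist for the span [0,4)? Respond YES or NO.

NO

PP/NP PP (NP\PP)/(PP\S) PP\S
CKY chart[0,4] = {PP}; S ∉ chart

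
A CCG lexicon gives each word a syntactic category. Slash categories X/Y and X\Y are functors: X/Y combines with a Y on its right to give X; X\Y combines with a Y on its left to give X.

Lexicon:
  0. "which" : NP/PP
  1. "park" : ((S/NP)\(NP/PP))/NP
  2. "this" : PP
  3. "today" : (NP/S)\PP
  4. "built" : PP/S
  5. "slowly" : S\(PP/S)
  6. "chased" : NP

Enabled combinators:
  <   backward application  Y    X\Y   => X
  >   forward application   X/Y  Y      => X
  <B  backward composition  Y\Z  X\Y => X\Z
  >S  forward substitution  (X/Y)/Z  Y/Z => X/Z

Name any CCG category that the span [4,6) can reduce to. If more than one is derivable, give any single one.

S

[0,7] S   >
  [0,6] S/NP   <
    [0,1] "which" : NP/PP
    [1,6] (S/NP)\(NP/PP)   >
      [1,2] "park" : ((S/NP)\(NP/PP))/NP
      [2,6] NP   >
        [2,4] NP/S   <
          [2,3] "this" : PP
          [3,4] "today" : (NP/S)\PP
        [4,6] S   <
          [4,5] "built" : PP/S
          [5,6] "slowly" : S\(PP/S)
  [6,7] "chased" : NP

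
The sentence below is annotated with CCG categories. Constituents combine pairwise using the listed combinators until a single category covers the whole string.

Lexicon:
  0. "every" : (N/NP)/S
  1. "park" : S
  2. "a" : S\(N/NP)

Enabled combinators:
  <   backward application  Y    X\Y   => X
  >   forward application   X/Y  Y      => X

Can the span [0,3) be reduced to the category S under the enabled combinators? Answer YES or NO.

[0,3] S   <
  [0,2] N/NP   >
    [0,1] "every" : (N/NP)/S
    [1,2] "park" : S
  [2,3] "a" : S\(N/NP)

YES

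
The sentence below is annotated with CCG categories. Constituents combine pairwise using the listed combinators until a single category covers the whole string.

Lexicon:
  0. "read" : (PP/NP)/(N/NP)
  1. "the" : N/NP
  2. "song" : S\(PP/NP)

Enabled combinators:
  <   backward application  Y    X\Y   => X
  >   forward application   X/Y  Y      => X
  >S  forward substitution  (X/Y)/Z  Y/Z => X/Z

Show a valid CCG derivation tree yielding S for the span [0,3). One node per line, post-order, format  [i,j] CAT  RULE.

[0,1] (PP/NP)/(N/NP)  lex  "read"
[1,2] N/NP  lex  "the"
[0,2] PP/NP  >  k=1
[2,3] S\(PP/NP)  lex  "song"
[0,3] S  <  k=2

[0,3] S   <
  [0,2] PP/NP   >
    [0,1] "read" : (PP/NP)/(N/NP)
    [1,2] "the" : N/NP
  [2,3] "song" : S\(PP/NP)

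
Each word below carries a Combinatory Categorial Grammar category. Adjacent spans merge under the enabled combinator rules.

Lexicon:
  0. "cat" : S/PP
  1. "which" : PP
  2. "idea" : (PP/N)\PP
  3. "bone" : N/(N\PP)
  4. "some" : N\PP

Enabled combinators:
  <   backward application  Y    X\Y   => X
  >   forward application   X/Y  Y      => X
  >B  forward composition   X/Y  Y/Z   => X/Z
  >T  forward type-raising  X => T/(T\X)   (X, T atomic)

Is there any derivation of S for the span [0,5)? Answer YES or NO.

YES

[0,5] S   >
  [0,3] S/N   >B
    [0,1] "cat" : S/PP
    [1,3] PP/N   <
      [1,2] "which" : PP
      [2,3] "idea" : (PP/N)\PP
  [3,5] N   >
    [3,4] "bone" : N/(N\PP)
    [4,5] "some" : N\PP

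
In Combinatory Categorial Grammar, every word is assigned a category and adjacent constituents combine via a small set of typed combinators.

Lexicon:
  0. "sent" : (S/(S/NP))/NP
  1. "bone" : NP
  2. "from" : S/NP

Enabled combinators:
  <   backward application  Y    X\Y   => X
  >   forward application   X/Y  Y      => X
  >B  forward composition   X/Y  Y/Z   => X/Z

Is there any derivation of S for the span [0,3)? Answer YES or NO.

YES

[0,3] S   >
  [0,2] S/(S/NP)   >
    [0,1] "sent" : (S/(S/NP))/NP
    [1,2] "bone" : NP
  [2,3] "from" : S/NP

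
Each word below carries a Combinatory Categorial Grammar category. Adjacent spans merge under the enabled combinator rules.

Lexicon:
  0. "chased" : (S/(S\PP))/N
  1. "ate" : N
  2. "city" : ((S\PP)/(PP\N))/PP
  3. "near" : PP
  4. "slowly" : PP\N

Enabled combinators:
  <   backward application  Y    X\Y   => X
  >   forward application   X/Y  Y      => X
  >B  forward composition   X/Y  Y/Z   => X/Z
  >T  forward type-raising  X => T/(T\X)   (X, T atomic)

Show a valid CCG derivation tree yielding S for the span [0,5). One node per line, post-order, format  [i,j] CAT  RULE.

[0,5] S   >
  [0,2] S/(S\PP)   >
    [0,1] "chased" : (S/(S\PP))/N
    [1,2] "ate" : N
  [2,5] S\PP   >
    [2,4] (S\PP)/(PP\N)   >
      [2,3] "city" : ((S\PP)/(PP\N))/PP
      [3,4] "near" : PP
    [4,5] "slowly" : PP\N

[0,1] (S/(S\PP))/N  lex  "chased"
[1,2] N  lex  "ate"
[0,2] S/(S\PP)  >  k=1
[2,3] ((S\PP)/(PP\N))/PP  lex  "city"
[3,4] PP  lex  "near"
[2,4] (S\PP)/(PP\N)  >  k=3
[4,5] PP\N  lex  "slowly"
[2,5] S\PP  >  k=4
[0,5] S  >  k=2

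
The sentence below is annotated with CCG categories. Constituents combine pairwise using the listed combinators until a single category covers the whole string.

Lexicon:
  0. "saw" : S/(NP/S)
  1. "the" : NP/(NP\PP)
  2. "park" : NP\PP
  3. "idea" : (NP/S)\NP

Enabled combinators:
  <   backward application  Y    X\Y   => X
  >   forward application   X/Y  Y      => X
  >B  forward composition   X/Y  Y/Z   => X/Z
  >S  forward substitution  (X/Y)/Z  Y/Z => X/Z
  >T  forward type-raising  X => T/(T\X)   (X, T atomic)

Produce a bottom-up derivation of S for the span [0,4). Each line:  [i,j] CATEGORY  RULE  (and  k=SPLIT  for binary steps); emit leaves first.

[0,4] S   >
  [0,1] "saw" : S/(NP/S)
  [1,4] NP/S   <
    [1,3] NP   >
      [1,2] "the" : NP/(NP\PP)
      [2,3] "park" : NP\PP
    [3,4] "idea" : (NP/S)\NP

[0,1] S/(NP/S)  lex  "saw"
[1,2] NP/(NP\PP)  lex  "the"
[2,3] NP\PP  lex  "park"
[1,3] NP  >  k=2
[3,4] (NP/S)\NP  lex  "idea"
[1,4] NP/S  <  k=3
[0,4] S  >  k=1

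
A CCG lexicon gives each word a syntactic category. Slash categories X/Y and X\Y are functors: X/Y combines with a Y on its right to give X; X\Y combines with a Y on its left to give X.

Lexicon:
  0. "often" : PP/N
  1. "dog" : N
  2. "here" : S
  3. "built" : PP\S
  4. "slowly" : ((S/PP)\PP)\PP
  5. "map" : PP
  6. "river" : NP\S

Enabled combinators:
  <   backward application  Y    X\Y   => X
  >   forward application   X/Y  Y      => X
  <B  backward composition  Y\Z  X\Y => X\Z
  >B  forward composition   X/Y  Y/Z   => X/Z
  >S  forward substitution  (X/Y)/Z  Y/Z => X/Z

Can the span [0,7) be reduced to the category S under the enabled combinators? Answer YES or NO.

PP/N N S PP\S ((S/PP)\PP)\PP PP NP\S
CKY chart[0,7] = {NP}; S ∉ chart

NO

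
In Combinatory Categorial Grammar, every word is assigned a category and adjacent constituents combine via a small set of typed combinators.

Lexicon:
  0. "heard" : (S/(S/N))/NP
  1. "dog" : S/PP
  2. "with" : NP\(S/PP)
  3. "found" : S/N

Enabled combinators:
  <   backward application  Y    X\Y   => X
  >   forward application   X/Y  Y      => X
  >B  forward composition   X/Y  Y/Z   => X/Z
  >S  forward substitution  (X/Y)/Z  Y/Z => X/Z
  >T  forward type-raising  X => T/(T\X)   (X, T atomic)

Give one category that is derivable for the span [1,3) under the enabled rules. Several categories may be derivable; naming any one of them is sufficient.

[0,4] S   >
  [0,3] S/(S/N)   >
    [0,1] "heard" : (S/(S/N))/NP
    [1,3] NP   <
      [1,2] "dog" : S/PP
      [2,3] "with" : NP\(S/PP)
  [3,4] "found" : S/N

NP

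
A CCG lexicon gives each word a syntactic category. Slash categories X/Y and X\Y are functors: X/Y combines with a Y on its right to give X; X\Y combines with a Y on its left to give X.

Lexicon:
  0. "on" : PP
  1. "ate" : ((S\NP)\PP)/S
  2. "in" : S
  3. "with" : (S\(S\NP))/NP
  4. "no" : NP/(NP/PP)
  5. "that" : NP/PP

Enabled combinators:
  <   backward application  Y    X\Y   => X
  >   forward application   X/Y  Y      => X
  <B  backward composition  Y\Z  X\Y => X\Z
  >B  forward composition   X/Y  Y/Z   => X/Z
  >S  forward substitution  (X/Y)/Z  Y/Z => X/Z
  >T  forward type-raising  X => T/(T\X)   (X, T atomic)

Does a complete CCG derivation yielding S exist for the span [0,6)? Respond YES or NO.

[0,6] S   <
  [0,3] S\NP   <
    [0,1] "on" : PP
    [1,3] (S\NP)\PP   >
      [1,2] "ate" : ((S\NP)\PP)/S
      [2,3] "in" : S
  [3,6] S\(S\NP)   >
    [3,4] "with" : (S\(S\NP))/NP
    [4,6] NP   >
      [4,5] "no" : NP/(NP/PP)
      [5,6] "that" : NP/PP

YES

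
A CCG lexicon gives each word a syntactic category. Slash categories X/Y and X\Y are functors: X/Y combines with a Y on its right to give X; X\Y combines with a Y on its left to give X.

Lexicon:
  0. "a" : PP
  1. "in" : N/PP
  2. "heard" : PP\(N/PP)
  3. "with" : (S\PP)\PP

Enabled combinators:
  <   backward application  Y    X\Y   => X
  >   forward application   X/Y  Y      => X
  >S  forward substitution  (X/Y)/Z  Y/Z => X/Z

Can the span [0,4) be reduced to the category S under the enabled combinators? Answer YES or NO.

YES

[0,4] S   <
  [0,1] "a" : PP
  [1,4] S\PP   <
    [1,3] PP   <
      [1,2] "in" : N/PP
      [2,3] "heard" : PP\(N/PP)
    [3,4] "with" : (S\PP)\PP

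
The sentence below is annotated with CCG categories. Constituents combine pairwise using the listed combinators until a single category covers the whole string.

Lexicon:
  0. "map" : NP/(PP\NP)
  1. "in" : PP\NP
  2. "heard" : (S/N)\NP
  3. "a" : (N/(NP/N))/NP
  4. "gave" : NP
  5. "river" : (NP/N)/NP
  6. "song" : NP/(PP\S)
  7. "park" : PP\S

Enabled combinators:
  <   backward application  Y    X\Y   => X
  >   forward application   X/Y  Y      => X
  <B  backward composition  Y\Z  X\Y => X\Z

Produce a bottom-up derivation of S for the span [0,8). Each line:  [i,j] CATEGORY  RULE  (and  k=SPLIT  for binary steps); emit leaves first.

[0,1] NP/(PP\NP)  lex  "map"
[1,2] PP\NP  lex  "in"
[0,2] NP  >  k=1
[2,3] (S/N)\NP  lex  "heard"
[0,3] S/N  <  k=2
[3,4] (N/(NP/N))/NP  lex  "a"
[4,5] NP  lex  "gave"
[3,5] N/(NP/N)  >  k=4
[5,6] (NP/N)/NP  lex  "river"
[6,7] NP/(PP\S)  lex  "song"
[7,8] PP\S  lex  "park"
[6,8] NP  >  k=7
[5,8] NP/N  >  k=6
[3,8] N  >  k=5
[0,8] S  >  k=3

[0,8] S   >
  [0,3] S/N   <
    [0,2] NP   >
      [0,1] "map" : NP/(PP\NP)
      [1,2] "in" : PP\NP
    [2,3] "heard" : (S/N)\NP
  [3,8] N   >
    [3,5] N/(NP/N)   >
      [3,4] "a" : (N/(NP/N))/NP
      [4,5] "gave" : NP
    [5,8] NP/N   >
      [5,6] "river" : (NP/N)/NP
      [6,8] NP   >
        [6,7] "song" : NP/(PP\S)
        [7,8] "park" : PP\S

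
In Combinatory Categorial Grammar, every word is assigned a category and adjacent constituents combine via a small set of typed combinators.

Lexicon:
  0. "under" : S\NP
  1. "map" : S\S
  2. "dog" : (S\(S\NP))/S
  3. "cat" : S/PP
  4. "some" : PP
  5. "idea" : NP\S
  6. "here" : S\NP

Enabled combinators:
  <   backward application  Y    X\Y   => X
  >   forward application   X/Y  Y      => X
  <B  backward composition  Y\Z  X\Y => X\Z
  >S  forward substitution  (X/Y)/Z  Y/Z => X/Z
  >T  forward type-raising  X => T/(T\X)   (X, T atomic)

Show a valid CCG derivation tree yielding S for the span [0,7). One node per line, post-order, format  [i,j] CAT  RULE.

[0,1] S\NP  lex  "under"
[1,2] S\S  lex  "map"
[0,2] S\NP  <B  k=1
[2,3] (S\(S\NP))/S  lex  "dog"
[3,4] S/PP  lex  "cat"
[4,5] PP  lex  "some"
[3,5] S  >  k=4
[5,6] NP\S  lex  "idea"
[3,6] NP  <  k=5
[6,7] S\NP  lex  "here"
[3,7] S  <  k=6
[2,7] S\(S\NP)  >  k=3
[0,7] S  <  k=2

[0,7] S   <
  [0,2] S\NP   <B
    [0,1] "under" : S\NP
    [1,2] "map" : S\S
  [2,7] S\(S\NP)   >
    [2,3] "dog" : (S\(S\NP))/S
    [3,7] S   <
      [3,6] NP   <
        [3,5] S   >
          [3,4] "cat" : S/PP
          [4,5] "some" : PP
        [5,6] "idea" : NP\S
      [6,7] "here" : S\NP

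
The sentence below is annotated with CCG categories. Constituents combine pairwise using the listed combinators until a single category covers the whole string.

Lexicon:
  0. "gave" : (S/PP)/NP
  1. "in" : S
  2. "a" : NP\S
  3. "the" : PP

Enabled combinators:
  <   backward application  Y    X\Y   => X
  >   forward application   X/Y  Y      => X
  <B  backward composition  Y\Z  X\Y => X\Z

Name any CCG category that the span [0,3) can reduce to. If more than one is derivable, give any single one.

[0,4] S   >
  [0,3] S/PP   >
    [0,1] "gave" : (S/PP)/NP
    [1,3] NP   <
      [1,2] "in" : S
      [2,3] "a" : NP\S
  [3,4] "the" : PP

S/PP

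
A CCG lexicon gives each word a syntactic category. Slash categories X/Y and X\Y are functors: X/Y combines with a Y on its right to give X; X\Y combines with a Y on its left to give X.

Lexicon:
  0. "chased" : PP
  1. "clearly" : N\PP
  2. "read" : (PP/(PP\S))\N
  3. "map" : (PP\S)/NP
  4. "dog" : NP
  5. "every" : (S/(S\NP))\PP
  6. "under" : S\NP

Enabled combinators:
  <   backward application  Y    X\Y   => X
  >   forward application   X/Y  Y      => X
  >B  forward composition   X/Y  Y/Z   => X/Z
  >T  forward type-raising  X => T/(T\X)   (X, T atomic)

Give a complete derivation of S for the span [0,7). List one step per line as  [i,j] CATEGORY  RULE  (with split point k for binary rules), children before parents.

[0,1] PP  lex  "chased"
[1,2] N\PP  lex  "clearly"
[0,2] N  <  k=1
[2,3] (PP/(PP\S))\N  lex  "read"
[0,3] PP/(PP\S)  <  k=2
[3,4] (PP\S)/NP  lex  "map"
[4,5] NP  lex  "dog"
[3,5] PP\S  >  k=4
[0,5] PP  >  k=3
[5,6] (S/(S\NP))\PP  lex  "every"
[0,6] S/(S\NP)  <  k=5
[6,7] S\NP  lex  "under"
[0,7] S  >  k=6

[0,7] S   >
  [0,6] S/(S\NP)   <
    [0,5] PP   >
      [0,3] PP/(PP\S)   <
        [0,2] N   <
          [0,1] "chased" : PP
          [1,2] "clearly" : N\PP
        [2,3] "read" : (PP/(PP\S))\N
      [3,5] PP\S   >
        [3,4] "map" : (PP\S)/NP
        [4,5] "dog" : NP
    [5,6] "every" : (S/(S\NP))\PP
  [6,7] "under" : S\NP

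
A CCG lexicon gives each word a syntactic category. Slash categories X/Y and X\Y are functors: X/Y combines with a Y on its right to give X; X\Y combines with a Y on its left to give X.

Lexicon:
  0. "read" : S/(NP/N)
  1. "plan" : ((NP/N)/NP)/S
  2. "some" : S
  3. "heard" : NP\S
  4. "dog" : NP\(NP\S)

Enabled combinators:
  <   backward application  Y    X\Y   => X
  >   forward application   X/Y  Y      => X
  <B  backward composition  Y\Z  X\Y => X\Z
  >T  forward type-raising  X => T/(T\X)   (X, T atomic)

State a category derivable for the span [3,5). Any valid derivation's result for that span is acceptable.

NP

[0,5] S   >
  [0,1] "read" : S/(NP/N)
  [1,5] NP/N   >
    [1,3] (NP/N)/NP   >
      [1,2] "plan" : ((NP/N)/NP)/S
      [2,3] "some" : S
    [3,5] NP   <
      [3,4] "heard" : NP\S
      [4,5] "dog" : NP\(NP\S)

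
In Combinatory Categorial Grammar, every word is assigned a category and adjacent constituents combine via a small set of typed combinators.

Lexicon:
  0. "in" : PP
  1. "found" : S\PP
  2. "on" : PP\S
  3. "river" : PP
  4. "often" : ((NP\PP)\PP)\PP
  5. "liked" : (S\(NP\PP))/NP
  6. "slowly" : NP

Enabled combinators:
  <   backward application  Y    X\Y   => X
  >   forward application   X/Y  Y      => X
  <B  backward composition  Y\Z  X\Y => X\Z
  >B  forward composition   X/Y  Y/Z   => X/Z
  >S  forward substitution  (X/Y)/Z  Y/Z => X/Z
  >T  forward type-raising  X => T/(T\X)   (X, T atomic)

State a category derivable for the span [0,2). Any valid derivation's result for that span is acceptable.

[0,7] S   <
  [0,3] PP   <
    [0,2] S   >
      [0,1] S/(S\PP)   >T
        [0,1] "in" : PP
      [1,2] "found" : S\PP
    [2,3] "on" : PP\S
  [3,7] S\PP   <B
    [3,5] (NP\PP)\PP   <
      [3,4] "river" : PP
      [4,5] "often" : ((NP\PP)\PP)\PP
    [5,7] S\(NP\PP)   >
      [5,6] "liked" : (S\(NP\PP))/NP
      [6,7] "slowly" : NP

S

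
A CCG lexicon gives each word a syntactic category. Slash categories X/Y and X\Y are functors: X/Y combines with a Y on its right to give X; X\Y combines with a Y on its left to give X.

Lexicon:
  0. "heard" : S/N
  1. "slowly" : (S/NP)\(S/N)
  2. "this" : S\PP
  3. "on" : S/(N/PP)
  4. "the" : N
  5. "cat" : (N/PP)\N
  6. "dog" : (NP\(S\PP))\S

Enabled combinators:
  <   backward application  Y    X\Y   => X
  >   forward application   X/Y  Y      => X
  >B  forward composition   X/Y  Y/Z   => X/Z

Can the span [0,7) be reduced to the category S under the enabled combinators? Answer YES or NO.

[0,7] S   >
  [0,2] S/NP   <
    [0,1] "heard" : S/N
    [1,2] "slowly" : (S/NP)\(S/N)
  [2,7] NP   <
    [2,3] "this" : S\PP
    [3,7] NP\(S\PP)   <
      [3,6] S   >
        [3,4] "on" : S/(N/PP)
        [4,6] N/PP   <
          [4,5] "the" : N
          [5,6] "cat" : (N/PP)\N
      [6,7] "dog" : (NP\(S\PP))\S

YES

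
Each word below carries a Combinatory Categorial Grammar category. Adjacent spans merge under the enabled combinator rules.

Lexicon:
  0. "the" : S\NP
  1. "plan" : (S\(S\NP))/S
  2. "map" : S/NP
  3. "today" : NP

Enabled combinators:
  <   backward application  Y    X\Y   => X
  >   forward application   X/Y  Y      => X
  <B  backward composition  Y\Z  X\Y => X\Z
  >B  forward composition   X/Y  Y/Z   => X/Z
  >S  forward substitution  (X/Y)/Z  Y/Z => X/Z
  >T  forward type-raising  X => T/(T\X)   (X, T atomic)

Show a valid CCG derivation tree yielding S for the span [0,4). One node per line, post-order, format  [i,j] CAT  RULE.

[0,1] S\NP  lex  "the"
[1,2] (S\(S\NP))/S  lex  "plan"
[2,3] S/NP  lex  "map"
[3,4] NP  lex  "today"
[2,4] S  >  k=3
[1,4] S\(S\NP)  >  k=2
[0,4] S  <  k=1

[0,4] S   <
  [0,1] "the" : S\NP
  [1,4] S\(S\NP)   >
    [1,2] "plan" : (S\(S\NP))/S
    [2,4] S   >
      [2,3] "map" : S/NP
      [3,4] "today" : NP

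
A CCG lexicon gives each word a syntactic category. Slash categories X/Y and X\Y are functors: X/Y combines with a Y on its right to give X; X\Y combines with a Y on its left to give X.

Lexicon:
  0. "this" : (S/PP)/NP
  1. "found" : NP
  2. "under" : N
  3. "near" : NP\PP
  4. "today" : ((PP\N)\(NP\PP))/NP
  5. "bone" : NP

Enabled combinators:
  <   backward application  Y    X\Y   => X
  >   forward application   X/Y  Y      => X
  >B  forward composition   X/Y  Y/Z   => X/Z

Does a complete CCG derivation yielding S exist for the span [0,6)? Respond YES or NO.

YES

[0,6] S   >
  [0,2] S/PP   >
    [0,1] "this" : (S/PP)/NP
    [1,2] "found" : NP
  [2,6] PP   <
    [2,3] "under" : N
    [3,6] PP\N   <
      [3,4] "near" : NP\PP
      [4,6] (PP\N)\(NP\PP)   >
        [4,5] "today" : ((PP\N)\(NP\PP))/NP
        [5,6] "bone" : NP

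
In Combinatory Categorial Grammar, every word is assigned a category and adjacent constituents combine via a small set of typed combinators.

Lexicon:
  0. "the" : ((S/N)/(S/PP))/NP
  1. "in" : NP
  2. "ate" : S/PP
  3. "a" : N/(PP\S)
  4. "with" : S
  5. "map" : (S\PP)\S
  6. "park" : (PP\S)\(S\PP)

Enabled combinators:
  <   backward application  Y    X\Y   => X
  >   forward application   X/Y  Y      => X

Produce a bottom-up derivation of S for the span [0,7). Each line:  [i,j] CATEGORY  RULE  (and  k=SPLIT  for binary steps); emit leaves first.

[0,1] ((S/N)/(S/PP))/NP  lex  "the"
[1,2] NP  lex  "in"
[0,2] (S/N)/(S/PP)  >  k=1
[2,3] S/PP  lex  "ate"
[0,3] S/N  >  k=2
[3,4] N/(PP\S)  lex  "a"
[4,5] S  lex  "with"
[5,6] (S\PP)\S  lex  "map"
[4,6] S\PP  <  k=5
[6,7] (PP\S)\(S\PP)  lex  "park"
[4,7] PP\S  <  k=6
[3,7] N  >  k=4
[0,7] S  >  k=3

[0,7] S   >
  [0,3] S/N   >
    [0,2] (S/N)/(S/PP)   >
      [0,1] "the" : ((S/N)/(S/PP))/NP
      [1,2] "in" : NP
    [2,3] "ate" : S/PP
  [3,7] N   >
    [3,4] "a" : N/(PP\S)
    [4,7] PP\S   <
      [4,6] S\PP   <
        [4,5] "with" : S
        [5,6] "map" : (S\PP)\S
      [6,7] "park" : (PP\S)\(S\PP)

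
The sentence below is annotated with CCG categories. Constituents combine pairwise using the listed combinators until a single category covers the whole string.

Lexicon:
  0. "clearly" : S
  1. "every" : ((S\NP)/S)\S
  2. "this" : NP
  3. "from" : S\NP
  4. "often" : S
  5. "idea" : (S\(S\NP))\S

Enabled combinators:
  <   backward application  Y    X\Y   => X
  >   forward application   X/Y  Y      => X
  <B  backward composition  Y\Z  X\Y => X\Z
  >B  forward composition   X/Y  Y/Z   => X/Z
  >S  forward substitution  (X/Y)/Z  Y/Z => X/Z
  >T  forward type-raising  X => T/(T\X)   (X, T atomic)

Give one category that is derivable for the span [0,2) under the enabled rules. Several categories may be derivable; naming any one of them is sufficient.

[0,6] S   <
  [0,4] S\NP   >
    [0,2] (S\NP)/S   <
      [0,1] "clearly" : S
      [1,2] "every" : ((S\NP)/S)\S
    [2,4] S   >
      [2,3] S/(S\NP)   >T
        [2,3] "this" : NP
      [3,4] "from" : S\NP
  [4,6] S\(S\NP)   <
    [4,5] "often" : S
    [5,6] "idea" : (S\(S\NP))\S

(S\NP)/S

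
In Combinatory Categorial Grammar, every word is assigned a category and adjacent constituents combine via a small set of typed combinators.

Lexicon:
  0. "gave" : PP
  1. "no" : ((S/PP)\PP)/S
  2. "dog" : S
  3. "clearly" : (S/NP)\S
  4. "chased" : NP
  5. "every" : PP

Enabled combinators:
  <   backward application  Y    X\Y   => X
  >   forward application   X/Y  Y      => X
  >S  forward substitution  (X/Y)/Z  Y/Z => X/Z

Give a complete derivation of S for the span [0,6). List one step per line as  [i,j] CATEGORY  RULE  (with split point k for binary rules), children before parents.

[0,1] PP  lex  "gave"
[1,2] ((S/PP)\PP)/S  lex  "no"
[2,3] S  lex  "dog"
[3,4] (S/NP)\S  lex  "clearly"
[2,4] S/NP  <  k=3
[4,5] NP  lex  "chased"
[2,5] S  >  k=4
[1,5] (S/PP)\PP  >  k=2
[0,5] S/PP  <  k=1
[5,6] PP  lex  "every"
[0,6] S  >  k=5

[0,6] S   >
  [0,5] S/PP   <
    [0,1] "gave" : PP
    [1,5] (S/PP)\PP   >
      [1,2] "no" : ((S/PP)\PP)/S
      [2,5] S   >
        [2,4] S/NP   <
          [2,3] "dog" : S
          [3,4] "clearly" : (S/NP)\S
        [4,5] "chased" : NP
  [5,6] "every" : PP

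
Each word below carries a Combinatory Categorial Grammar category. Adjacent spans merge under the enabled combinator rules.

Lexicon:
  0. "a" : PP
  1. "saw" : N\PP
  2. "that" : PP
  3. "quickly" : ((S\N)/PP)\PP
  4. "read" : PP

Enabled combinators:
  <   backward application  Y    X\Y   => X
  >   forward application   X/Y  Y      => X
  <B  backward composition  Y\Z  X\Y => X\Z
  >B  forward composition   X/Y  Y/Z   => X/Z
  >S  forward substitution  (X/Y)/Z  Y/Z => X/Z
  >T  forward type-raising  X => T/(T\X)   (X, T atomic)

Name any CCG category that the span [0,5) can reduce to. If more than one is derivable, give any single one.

S

[0,5] S   <
  [0,2] N   >
    [0,1] N/(N\PP)   >T
      [0,1] "a" : PP
    [1,2] "saw" : N\PP
  [2,5] S\N   >
    [2,4] (S\N)/PP   <
      [2,3] "that" : PP
      [3,4] "quickly" : ((S\N)/PP)\PP
    [4,5] "read" : PP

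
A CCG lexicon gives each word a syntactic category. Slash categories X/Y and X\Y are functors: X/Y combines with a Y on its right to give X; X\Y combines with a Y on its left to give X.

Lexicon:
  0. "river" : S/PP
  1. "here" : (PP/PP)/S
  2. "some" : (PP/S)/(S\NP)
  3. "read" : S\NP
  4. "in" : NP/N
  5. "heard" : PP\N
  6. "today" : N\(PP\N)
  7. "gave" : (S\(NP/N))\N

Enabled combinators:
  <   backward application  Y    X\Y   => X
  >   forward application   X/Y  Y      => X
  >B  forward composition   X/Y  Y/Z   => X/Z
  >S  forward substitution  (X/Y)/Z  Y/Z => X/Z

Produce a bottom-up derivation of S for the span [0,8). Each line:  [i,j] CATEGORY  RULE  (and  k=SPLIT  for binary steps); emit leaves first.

[0,8] S   >
  [0,1] "river" : S/PP
  [1,8] PP   >
    [1,4] PP/S   >S
      [1,2] "here" : (PP/PP)/S
      [2,4] PP/S   >
        [2,3] "some" : (PP/S)/(S\NP)
        [3,4] "read" : S\NP
    [4,8] S   <
      [4,5] "in" : NP/N
      [5,8] S\(NP/N)   <
        [5,7] N   <
          [5,6] "heard" : PP\N
          [6,7] "today" : N\(PP\N)
        [7,8] "gave" : (S\(NP/N))\N

[0,1] S/PP  lex  "river"
[1,2] (PP/PP)/S  lex  "here"
[2,3] (PP/S)/(S\NP)  lex  "some"
[3,4] S\NP  lex  "read"
[2,4] PP/S  >  k=3
[1,4] PP/S  >S  k=2
[4,5] NP/N  lex  "in"
[5,6] PP\N  lex  "heard"
[6,7] N\(PP\N)  lex  "today"
[5,7] N  <  k=6
[7,8] (S\(NP/N))\N  lex  "gave"
[5,8] S\(NP/N)  <  k=7
[4,8] S  <  k=5
[1,8] PP  >  k=4
[0,8] S  >  k=1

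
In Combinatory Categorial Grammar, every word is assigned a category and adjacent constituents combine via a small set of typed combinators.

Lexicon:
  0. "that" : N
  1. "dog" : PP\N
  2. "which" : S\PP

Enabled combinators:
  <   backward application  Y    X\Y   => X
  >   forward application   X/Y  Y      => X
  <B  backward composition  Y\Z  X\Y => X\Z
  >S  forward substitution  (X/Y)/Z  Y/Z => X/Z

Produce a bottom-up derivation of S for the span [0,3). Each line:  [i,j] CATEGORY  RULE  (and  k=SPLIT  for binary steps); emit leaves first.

[0,1] N  lex  "that"
[1,2] PP\N  lex  "dog"
[0,2] PP  <  k=1
[2,3] S\PP  lex  "which"
[0,3] S  <  k=2

[0,3] S   <
  [0,2] PP   <
    [0,1] "that" : N
    [1,2] "dog" : PP\N
  [2,3] "which" : S\PP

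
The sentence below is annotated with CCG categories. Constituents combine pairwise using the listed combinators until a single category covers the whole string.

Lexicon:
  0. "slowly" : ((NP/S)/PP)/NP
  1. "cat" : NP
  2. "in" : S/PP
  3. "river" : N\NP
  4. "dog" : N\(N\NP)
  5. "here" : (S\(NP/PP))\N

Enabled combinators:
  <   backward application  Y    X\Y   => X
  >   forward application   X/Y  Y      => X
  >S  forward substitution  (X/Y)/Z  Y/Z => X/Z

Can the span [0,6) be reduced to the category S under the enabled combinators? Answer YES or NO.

[0,6] S   <
  [0,3] NP/PP   >S
    [0,2] (NP/S)/PP   >
      [0,1] "slowly" : ((NP/S)/PP)/NP
      [1,2] "cat" : NP
    [2,3] "in" : S/PP
  [3,6] S\(NP/PP)   <
    [3,5] N   <
      [3,4] "river" : N\NP
      [4,5] "dog" : N\(N\NP)
    [5,6] "here" : (S\(NP/PP))\N

YES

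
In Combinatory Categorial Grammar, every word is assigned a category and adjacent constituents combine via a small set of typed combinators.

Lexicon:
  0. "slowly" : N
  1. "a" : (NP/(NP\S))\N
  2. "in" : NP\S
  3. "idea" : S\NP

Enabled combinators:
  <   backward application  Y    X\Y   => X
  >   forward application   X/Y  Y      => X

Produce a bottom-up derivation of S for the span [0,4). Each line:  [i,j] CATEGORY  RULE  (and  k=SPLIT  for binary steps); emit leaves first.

[0,4] S   <
  [0,3] NP   >
    [0,2] NP/(NP\S)   <
      [0,1] "slowly" : N
      [1,2] "a" : (NP/(NP\S))\N
    [2,3] "in" : NP\S
  [3,4] "idea" : S\NP

[0,1] N  lex  "slowly"
[1,2] (NP/(NP\S))\N  lex  "a"
[0,2] NP/(NP\S)  <  k=1
[2,3] NP\S  lex  "in"
[0,3] NP  >  k=2
[3,4] S\NP  lex  "idea"
[0,4] S  <  k=3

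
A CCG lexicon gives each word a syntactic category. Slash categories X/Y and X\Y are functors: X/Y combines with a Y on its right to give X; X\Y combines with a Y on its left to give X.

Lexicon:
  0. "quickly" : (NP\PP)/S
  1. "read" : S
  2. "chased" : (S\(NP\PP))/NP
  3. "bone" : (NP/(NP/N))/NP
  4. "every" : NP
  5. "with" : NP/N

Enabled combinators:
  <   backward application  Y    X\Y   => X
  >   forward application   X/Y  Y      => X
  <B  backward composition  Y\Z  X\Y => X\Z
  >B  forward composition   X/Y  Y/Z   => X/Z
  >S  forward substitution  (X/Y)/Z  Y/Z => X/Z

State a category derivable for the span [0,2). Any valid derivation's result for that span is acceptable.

[0,6] S   <
  [0,2] NP\PP   >
    [0,1] "quickly" : (NP\PP)/S
    [1,2] "read" : S
  [2,6] S\(NP\PP)   >
    [2,3] "chased" : (S\(NP\PP))/NP
    [3,6] NP   >
      [3,5] NP/(NP/N)   >
        [3,4] "bone" : (NP/(NP/N))/NP
        [4,5] "every" : NP
      [5,6] "with" : NP/N

NP\PP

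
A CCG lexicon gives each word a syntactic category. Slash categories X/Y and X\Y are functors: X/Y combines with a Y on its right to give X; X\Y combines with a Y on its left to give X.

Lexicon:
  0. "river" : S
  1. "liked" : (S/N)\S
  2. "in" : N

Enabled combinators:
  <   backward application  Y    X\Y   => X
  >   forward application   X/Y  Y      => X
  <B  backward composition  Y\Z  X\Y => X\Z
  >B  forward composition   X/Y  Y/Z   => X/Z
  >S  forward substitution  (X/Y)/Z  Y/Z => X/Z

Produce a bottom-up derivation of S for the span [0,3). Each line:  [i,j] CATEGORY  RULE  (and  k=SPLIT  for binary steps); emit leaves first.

[0,3] S   >
  [0,2] S/N   <
    [0,1] "river" : S
    [1,2] "liked" : (S/N)\S
  [2,3] "in" : N

[0,1] S  lex  "river"
[1,2] (S/N)\S  lex  "liked"
[0,2] S/N  <  k=1
[2,3] N  lex  "in"
[0,3] S  >  k=2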